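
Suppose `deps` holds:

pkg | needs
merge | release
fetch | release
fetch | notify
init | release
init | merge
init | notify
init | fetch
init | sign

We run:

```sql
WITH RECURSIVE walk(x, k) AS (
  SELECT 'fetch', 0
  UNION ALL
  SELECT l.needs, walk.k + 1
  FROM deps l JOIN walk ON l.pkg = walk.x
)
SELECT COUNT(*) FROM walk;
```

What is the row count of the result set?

3

Base: (fetch, k=0).
Iteration 1: edges from {fetch} -> (notify, k=1), (release, k=1).
Iteration 2: no outgoing edges from {notify,release}; recursion stops.
Total rows emitted: 3.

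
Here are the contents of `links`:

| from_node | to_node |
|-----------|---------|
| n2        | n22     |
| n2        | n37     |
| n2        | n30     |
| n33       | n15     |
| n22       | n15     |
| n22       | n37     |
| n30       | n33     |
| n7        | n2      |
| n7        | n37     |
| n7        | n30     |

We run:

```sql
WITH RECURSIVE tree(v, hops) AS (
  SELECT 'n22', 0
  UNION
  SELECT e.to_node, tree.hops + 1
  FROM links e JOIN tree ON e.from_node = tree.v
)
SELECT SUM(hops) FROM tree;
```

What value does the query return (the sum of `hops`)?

2

Base: (n22, hops=0).
Iteration 1: edges from {n22} -> (n15, hops=1), (n37, hops=1).
Iteration 2: no outgoing edges from {n15,n37}; recursion stops.
SUM(hops) = 0 + 1 + 1 = 2.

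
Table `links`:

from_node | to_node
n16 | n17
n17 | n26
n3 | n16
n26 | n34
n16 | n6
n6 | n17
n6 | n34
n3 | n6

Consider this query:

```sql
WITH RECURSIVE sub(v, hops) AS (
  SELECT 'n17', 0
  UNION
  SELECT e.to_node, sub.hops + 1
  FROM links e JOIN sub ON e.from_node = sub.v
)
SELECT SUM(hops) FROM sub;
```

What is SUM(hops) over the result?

3

Base: (n17, hops=0).
Iteration 1: edges from {n17} -> (n26, hops=1).
Iteration 2: edges from {n26} -> (n34, hops=2).
Iteration 3: no outgoing edges from {n34}; recursion stops.
SUM(hops) = 0 + 1 + 2 = 3.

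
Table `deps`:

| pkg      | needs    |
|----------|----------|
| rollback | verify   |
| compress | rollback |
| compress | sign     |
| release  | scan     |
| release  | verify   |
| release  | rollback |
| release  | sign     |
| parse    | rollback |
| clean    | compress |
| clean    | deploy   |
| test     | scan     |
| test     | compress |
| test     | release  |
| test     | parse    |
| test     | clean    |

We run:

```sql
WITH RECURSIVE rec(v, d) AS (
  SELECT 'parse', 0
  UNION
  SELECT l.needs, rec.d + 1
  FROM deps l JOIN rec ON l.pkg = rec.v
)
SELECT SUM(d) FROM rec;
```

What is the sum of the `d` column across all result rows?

Base: (parse, d=0).
Iteration 1: edges from {parse} -> (rollback, d=1).
Iteration 2: edges from {rollback} -> (verify, d=2).
Iteration 3: no outgoing edges from {verify}; recursion stops.
SUM(d) = 0 + 1 + 2 = 3.

3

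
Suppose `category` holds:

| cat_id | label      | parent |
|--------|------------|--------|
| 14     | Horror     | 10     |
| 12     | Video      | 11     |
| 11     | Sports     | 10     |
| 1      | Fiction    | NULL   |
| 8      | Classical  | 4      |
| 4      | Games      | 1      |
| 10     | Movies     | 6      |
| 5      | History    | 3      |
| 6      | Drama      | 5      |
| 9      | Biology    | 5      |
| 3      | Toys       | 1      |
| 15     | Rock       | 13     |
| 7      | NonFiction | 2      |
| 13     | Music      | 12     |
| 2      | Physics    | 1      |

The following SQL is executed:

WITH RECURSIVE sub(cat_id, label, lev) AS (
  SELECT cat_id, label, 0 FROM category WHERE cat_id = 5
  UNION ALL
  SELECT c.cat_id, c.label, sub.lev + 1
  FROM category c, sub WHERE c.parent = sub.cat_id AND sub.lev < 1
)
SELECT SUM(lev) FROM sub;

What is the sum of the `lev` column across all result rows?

2

Base: cat_id=5 (History) at lev 0.
Iteration 1: rows with parent in {5} -> Drama (id 6, lev 1), Biology (id 9, lev 1).
Iteration 2: lev < 1 fails for all current rows; recursion stops.
SUM(lev) = 0 + 1 + 1 = 2.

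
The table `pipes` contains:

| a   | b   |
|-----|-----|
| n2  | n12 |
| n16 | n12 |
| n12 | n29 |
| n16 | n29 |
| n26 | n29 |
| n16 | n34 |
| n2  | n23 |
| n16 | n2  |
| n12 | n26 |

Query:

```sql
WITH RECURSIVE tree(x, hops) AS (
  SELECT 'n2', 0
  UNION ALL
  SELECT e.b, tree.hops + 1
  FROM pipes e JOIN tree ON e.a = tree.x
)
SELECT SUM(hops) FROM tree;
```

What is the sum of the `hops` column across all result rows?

9

Base: (n2, hops=0).
Iteration 1: edges from {n2} -> (n12, hops=1), (n23, hops=1).
Iteration 2: edges from {n12,n23} -> (n26, hops=2), (n29, hops=2).
Iteration 3: edges from {n26,n29} -> (n29, hops=3).
Iteration 4: no outgoing edges from {n29}; recursion stops.
SUM(hops) = 0 + 1 + 1 + 2 + 2 + 3 = 9.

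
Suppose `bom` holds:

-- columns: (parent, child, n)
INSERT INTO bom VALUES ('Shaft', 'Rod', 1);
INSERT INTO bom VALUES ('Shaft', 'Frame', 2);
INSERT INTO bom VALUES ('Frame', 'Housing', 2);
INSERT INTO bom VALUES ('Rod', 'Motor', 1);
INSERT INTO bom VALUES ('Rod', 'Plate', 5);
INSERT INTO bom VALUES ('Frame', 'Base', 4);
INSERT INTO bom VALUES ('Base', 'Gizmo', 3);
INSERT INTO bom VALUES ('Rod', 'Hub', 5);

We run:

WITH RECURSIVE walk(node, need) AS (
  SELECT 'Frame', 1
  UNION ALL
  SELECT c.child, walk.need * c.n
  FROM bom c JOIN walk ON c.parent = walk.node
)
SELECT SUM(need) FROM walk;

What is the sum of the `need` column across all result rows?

Base: (Frame, need=1).
Iteration 1: components of {Frame} -> Base = 1*4 = 4, Housing = 1*2 = 2.
Iteration 2: components of {Base,Housing} -> Gizmo = 4*3 = 12.
Iteration 3: no further components; recursion stops.
SUM(need) = 1 + 2 + 4 + 12 = 19.

19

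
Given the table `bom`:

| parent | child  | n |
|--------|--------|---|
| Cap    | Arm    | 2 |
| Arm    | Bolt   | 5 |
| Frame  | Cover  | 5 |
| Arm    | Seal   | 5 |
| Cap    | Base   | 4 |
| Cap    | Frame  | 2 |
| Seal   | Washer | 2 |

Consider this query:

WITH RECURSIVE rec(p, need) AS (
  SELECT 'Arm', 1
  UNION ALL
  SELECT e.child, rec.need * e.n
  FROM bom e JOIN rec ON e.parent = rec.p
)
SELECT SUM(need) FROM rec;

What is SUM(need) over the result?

Base: (Arm, need=1).
Iteration 1: components of {Arm} -> Bolt = 1*5 = 5, Seal = 1*5 = 5.
Iteration 2: components of {Bolt,Seal} -> Washer = 5*2 = 10.
Iteration 3: no further components; recursion stops.
SUM(need) = 1 + 5 + 5 + 10 = 21.

21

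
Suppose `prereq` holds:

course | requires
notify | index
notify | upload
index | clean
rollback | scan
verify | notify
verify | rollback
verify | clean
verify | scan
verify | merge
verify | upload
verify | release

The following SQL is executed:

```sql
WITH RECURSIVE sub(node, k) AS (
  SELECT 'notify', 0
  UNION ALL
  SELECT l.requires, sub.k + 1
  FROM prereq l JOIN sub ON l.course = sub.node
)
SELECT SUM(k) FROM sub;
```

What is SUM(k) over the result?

Base: (notify, k=0).
Iteration 1: edges from {notify} -> (index, k=1), (upload, k=1).
Iteration 2: edges from {index,upload} -> (clean, k=2).
Iteration 3: no outgoing edges from {clean}; recursion stops.
SUM(k) = 0 + 1 + 1 + 2 = 4.

4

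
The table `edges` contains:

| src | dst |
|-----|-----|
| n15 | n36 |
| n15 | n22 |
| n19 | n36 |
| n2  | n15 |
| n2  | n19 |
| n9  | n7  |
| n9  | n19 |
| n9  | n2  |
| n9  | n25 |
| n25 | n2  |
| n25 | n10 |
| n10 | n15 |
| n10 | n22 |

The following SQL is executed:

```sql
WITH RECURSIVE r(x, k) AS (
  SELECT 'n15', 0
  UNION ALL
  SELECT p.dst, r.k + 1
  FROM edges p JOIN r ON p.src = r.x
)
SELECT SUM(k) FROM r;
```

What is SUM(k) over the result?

Base: (n15, k=0).
Iteration 1: edges from {n15} -> (n22, k=1), (n36, k=1).
Iteration 2: no outgoing edges from {n22,n36}; recursion stops.
SUM(k) = 0 + 1 + 1 = 2.

2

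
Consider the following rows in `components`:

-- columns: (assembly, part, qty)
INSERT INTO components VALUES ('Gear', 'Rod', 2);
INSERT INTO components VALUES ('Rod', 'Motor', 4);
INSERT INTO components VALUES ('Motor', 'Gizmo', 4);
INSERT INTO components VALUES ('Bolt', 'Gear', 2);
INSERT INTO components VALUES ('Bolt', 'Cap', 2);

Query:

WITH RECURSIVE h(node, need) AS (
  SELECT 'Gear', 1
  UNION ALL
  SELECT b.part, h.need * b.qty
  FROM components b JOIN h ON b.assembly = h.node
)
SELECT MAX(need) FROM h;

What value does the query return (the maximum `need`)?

32

Base: (Gear, need=1).
Iteration 1: components of {Gear} -> Rod = 1*2 = 2.
Iteration 2: components of {Rod} -> Motor = 2*4 = 8.
Iteration 3: components of {Motor} -> Gizmo = 8*4 = 32.
Iteration 4: no further components; recursion stops.
need values: 1, 2, 8, 32; the maximum is 32.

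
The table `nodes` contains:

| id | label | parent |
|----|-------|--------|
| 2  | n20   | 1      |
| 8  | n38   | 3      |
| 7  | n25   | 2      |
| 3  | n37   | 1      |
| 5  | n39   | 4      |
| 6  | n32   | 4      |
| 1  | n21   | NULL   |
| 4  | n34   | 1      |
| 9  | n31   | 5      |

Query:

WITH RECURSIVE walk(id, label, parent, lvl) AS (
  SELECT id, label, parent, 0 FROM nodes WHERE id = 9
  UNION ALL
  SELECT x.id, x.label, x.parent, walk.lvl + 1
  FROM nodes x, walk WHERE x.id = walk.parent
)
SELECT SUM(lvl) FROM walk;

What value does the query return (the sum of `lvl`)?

Base: id=9 (n31), parent=5, lvl 0.
Iteration 1: join on id=5 -> n39 (id 5, parent=4, lvl 1).
Iteration 2: join on id=4 -> n34 (id 4, parent=1, lvl 2).
Iteration 3: join on id=1 -> n21 (id 1, parent=NULL, lvl 3).
Iteration 4: parent is NULL; no match; recursion stops.
SUM(lvl) = 0 + 1 + 2 + 3 = 6.

6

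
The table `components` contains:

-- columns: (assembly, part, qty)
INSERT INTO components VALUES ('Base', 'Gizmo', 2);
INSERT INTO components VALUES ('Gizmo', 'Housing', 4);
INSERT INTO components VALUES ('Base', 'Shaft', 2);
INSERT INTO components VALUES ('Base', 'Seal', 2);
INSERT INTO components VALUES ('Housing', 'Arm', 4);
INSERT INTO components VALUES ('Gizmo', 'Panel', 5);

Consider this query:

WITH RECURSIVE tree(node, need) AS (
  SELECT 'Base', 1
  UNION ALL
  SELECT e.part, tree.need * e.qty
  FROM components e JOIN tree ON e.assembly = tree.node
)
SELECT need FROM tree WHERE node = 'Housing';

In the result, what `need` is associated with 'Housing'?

8

Base: (Base, need=1).
Iteration 1: components of {Base} -> Gizmo = 1*2 = 2, Seal = 1*2 = 2, Shaft = 1*2 = 2.
Iteration 2: components of {Gizmo,Seal,Shaft} -> Housing = 2*4 = 8, Panel = 2*5 = 10.
Iteration 3: components of {Housing,Panel} -> Arm = 8*4 = 32.
Iteration 4: no further components; recursion stops.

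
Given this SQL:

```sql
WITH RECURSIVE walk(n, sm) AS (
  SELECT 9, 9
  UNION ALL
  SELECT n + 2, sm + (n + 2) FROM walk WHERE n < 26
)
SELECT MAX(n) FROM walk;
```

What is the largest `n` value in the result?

Base: n=9, sm=9.
Iteration 1: 9 < 26 holds -> n = 9 + 2 = 11, sm = 9 + 11 = 20.
Iteration 2: 11 < 26 holds -> n = 11 + 2 = 13, sm = 20 + 13 = 33.
Iteration 3: 13 < 26 holds -> n = 13 + 2 = 15, sm = 33 + 15 = 48.
Iteration 4: 15 < 26 holds -> n = 15 + 2 = 17, sm = 48 + 17 = 65.
Iteration 5: 17 < 26 holds -> n = 17 + 2 = 19, sm = 65 + 19 = 84.
Iteration 6: 19 < 26 holds -> n = 19 + 2 = 21, sm = 84 + 21 = 105.
Iteration 7: 21 < 26 holds -> n = 21 + 2 = 23, sm = 105 + 23 = 128.
Iteration 8: 23 < 26 holds -> n = 23 + 2 = 25, sm = 128 + 25 = 153.
Iteration 9: 25 < 26 holds -> n = 25 + 2 = 27, sm = 153 + 27 = 180.
Iteration 10: 27 < 26 fails; recursion stops.
n values: 9, 11, 13, 15, 17, 19, 21, 23, 25, 27; the maximum is 27.

27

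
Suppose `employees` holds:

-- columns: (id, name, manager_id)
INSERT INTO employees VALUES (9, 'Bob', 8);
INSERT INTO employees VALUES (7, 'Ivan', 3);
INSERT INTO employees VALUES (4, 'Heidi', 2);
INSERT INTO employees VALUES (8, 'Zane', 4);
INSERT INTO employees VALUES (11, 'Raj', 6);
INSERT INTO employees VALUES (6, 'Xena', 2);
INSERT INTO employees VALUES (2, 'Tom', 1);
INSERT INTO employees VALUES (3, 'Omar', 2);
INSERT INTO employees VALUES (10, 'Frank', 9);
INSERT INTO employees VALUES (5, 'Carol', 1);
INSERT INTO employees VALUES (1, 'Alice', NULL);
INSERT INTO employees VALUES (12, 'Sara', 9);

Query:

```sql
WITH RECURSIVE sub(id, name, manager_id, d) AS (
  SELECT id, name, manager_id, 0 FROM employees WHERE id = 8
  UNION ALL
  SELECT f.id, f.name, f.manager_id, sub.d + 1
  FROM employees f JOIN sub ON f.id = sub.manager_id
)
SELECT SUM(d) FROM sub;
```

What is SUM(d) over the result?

Base: id=8 (Zane), manager_id=4, d 0.
Iteration 1: join on id=4 -> Heidi (id 4, manager_id=2, d 1).
Iteration 2: join on id=2 -> Tom (id 2, manager_id=1, d 2).
Iteration 3: join on id=1 -> Alice (id 1, manager_id=NULL, d 3).
Iteration 4: manager_id is NULL; no match; recursion stops.
SUM(d) = 0 + 1 + 2 + 3 = 6.

6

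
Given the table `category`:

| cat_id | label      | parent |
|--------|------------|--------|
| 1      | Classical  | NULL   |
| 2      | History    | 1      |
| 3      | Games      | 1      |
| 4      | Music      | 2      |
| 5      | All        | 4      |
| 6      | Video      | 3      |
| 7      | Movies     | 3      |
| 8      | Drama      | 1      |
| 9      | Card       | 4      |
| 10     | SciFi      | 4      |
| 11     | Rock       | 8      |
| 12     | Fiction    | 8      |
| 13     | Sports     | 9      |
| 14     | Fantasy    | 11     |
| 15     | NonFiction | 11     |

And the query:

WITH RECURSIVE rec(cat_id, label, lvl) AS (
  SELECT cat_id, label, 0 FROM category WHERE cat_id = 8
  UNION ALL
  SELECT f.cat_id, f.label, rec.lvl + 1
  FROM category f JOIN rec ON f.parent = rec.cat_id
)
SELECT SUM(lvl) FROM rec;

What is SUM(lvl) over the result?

Base: cat_id=8 (Drama) at lvl 0.
Iteration 1: rows with parent in {8} -> Rock (id 11, lvl 1), Fiction (id 12, lvl 1).
Iteration 2: rows with parent in {11,12} -> Fantasy (id 14, lvl 2), NonFiction (id 15, lvl 2).
Iteration 3: no rows with parent in {14,15}; recursion stops.
SUM(lvl) = 0 + 1 + 1 + 2 + 2 = 6.

6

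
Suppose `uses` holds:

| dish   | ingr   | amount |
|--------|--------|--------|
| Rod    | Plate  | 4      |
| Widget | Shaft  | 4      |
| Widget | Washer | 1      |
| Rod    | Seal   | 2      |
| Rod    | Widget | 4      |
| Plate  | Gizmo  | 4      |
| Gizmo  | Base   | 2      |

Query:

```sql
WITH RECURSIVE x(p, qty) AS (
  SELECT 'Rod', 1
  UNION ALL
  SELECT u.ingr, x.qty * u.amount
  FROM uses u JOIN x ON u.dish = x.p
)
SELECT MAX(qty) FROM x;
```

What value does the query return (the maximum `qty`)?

32

Base: (Rod, qty=1).
Iteration 1: components of {Rod} -> Plate = 1*4 = 4, Seal = 1*2 = 2, Widget = 1*4 = 4.
Iteration 2: components of {Plate,Seal,Widget} -> Gizmo = 4*4 = 16, Shaft = 4*4 = 16, Washer = 4*1 = 4.
Iteration 3: components of {Gizmo,Shaft,Washer} -> Base = 16*2 = 32.
Iteration 4: no further components; recursion stops.
qty values: 1, 4, 4, 2, 16, 4, 16, 32; the maximum is 32.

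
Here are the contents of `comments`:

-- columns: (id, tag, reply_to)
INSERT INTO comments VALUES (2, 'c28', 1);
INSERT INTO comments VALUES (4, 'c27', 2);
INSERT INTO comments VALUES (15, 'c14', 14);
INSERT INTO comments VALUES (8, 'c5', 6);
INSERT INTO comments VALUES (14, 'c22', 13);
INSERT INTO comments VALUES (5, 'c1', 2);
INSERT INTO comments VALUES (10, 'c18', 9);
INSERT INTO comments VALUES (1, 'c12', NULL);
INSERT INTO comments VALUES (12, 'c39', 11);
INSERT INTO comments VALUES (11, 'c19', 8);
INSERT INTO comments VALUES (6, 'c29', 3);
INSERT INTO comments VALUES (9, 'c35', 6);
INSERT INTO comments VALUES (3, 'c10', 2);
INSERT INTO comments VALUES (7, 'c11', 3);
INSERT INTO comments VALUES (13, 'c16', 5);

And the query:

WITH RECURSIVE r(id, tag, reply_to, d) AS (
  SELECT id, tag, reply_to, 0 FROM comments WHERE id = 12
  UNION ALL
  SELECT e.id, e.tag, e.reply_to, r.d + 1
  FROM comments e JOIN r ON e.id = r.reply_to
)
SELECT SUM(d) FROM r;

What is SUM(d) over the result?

Base: id=12 (c39), reply_to=11, d 0.
Iteration 1: join on id=11 -> c19 (id 11, reply_to=8, d 1).
Iteration 2: join on id=8 -> c5 (id 8, reply_to=6, d 2).
Iteration 3: join on id=6 -> c29 (id 6, reply_to=3, d 3).
Iteration 4: join on id=3 -> c10 (id 3, reply_to=2, d 4).
Iteration 5: join on id=2 -> c28 (id 2, reply_to=1, d 5).
Iteration 6: join on id=1 -> c12 (id 1, reply_to=NULL, d 6).
Iteration 7: reply_to is NULL; no match; recursion stops.
SUM(d) = 0 + 1 + 2 + 3 + 4 + 5 + 6 = 21.

21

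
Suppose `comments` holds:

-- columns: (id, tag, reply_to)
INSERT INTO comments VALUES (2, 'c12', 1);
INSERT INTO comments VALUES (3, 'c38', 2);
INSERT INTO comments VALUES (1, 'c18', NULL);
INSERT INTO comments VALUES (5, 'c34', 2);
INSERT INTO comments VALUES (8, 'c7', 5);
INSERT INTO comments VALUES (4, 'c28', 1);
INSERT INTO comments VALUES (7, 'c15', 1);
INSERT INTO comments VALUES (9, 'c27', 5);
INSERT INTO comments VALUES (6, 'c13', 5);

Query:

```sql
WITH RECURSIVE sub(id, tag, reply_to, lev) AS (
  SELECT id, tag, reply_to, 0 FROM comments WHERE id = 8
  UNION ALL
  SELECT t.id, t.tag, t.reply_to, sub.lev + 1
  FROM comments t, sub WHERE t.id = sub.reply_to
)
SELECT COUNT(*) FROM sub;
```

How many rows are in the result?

4

Base: id=8 (c7), reply_to=5, lev 0.
Iteration 1: join on id=5 -> c34 (id 5, reply_to=2, lev 1).
Iteration 2: join on id=2 -> c12 (id 2, reply_to=1, lev 2).
Iteration 3: join on id=1 -> c18 (id 1, reply_to=NULL, lev 3).
Iteration 4: reply_to is NULL; no match; recursion stops.
Total rows emitted: 4.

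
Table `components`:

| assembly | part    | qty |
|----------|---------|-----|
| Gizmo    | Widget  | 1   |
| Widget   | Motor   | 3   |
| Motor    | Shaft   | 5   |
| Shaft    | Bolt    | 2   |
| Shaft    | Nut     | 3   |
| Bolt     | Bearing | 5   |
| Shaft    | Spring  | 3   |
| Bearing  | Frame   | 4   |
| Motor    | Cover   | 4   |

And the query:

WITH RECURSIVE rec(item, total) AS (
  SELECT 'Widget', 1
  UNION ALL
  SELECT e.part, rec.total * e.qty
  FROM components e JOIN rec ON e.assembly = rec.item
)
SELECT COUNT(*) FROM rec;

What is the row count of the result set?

Base: (Widget, total=1).
Iteration 1: components of {Widget} -> Motor = 1*3 = 3.
Iteration 2: components of {Motor} -> Cover = 3*4 = 12, Shaft = 3*5 = 15.
Iteration 3: components of {Cover,Shaft} -> Bolt = 15*2 = 30, Nut = 15*3 = 45, Spring = 15*3 = 45.
Iteration 4: components of {Bolt,Nut,Spring} -> Bearing = 30*5 = 150.
Iteration 5: components of {Bearing} -> Frame = 150*4 = 600.
Iteration 6: no further components; recursion stops.
Total rows emitted: 9.

9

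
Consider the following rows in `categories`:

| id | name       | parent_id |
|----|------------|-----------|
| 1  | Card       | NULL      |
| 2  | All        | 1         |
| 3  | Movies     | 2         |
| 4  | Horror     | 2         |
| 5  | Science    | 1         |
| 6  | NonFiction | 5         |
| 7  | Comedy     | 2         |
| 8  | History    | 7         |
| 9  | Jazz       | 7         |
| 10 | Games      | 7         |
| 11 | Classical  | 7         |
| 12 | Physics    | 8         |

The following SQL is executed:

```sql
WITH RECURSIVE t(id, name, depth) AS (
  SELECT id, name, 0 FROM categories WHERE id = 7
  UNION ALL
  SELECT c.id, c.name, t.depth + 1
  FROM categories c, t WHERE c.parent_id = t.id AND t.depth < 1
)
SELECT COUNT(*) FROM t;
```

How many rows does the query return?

5

Base: id=7 (Comedy) at depth 0.
Iteration 1: rows with parent_id in {7} -> History (id 8, depth 1), Jazz (id 9, depth 1), Games (id 10, depth 1), Classical (id 11, depth 1).
Iteration 2: depth < 1 fails for all current rows; recursion stops.
Total rows emitted: 5.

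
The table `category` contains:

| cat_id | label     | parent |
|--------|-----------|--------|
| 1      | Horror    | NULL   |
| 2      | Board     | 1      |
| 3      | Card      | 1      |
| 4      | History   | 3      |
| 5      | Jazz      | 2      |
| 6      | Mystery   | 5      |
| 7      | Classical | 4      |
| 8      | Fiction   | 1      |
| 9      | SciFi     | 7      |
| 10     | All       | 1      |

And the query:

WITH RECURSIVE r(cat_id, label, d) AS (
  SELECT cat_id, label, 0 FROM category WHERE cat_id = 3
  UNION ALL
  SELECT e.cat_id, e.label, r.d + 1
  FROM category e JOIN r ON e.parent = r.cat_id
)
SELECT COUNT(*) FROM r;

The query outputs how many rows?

Base: cat_id=3 (Card) at d 0.
Iteration 1: rows with parent in {3} -> History (id 4, d 1).
Iteration 2: rows with parent in {4} -> Classical (id 7, d 2).
Iteration 3: rows with parent in {7} -> SciFi (id 9, d 3).
Iteration 4: no rows with parent in {9}; recursion stops.
Total rows emitted: 4.

4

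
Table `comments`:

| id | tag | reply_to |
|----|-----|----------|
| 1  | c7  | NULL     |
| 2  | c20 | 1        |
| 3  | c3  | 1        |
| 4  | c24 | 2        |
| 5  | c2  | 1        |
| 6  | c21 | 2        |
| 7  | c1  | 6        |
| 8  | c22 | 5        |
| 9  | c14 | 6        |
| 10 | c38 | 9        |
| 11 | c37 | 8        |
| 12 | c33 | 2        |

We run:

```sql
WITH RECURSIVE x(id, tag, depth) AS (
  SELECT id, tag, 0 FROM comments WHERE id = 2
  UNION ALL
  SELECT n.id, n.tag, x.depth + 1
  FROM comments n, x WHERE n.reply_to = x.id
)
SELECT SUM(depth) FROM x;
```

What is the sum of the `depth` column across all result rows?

10

Base: id=2 (c20) at depth 0.
Iteration 1: rows with reply_to in {2} -> c24 (id 4, depth 1), c21 (id 6, depth 1), c33 (id 12, depth 1).
Iteration 2: rows with reply_to in {4,6,12} -> c1 (id 7, depth 2), c14 (id 9, depth 2).
Iteration 3: rows with reply_to in {7,9} -> c38 (id 10, depth 3).
Iteration 4: no rows with reply_to in {10}; recursion stops.
SUM(depth) = 0 + 1 + 1 + 1 + 2 + 2 + 3 = 10.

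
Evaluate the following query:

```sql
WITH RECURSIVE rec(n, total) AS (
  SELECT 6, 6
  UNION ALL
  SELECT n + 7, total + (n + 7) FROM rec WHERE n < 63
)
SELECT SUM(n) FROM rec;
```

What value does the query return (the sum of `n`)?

Base: n=6, total=6.
Iteration 1: 6 < 63 holds -> n = 6 + 7 = 13, total = 6 + 13 = 19.
Iteration 2: 13 < 63 holds -> n = 13 + 7 = 20, total = 19 + 20 = 39.
Iteration 3: 20 < 63 holds -> n = 20 + 7 = 27, total = 39 + 27 = 66.
Iteration 4: 27 < 63 holds -> n = 27 + 7 = 34, total = 66 + 34 = 100.
Iteration 5: 34 < 63 holds -> n = 34 + 7 = 41, total = 100 + 41 = 141.
Iteration 6: 41 < 63 holds -> n = 41 + 7 = 48, total = 141 + 48 = 189.
Iteration 7: 48 < 63 holds -> n = 48 + 7 = 55, total = 189 + 55 = 244.
Iteration 8: 55 < 63 holds -> n = 55 + 7 = 62, total = 244 + 62 = 306.
Iteration 9: 62 < 63 holds -> n = 62 + 7 = 69, total = 306 + 69 = 375.
Iteration 10: 69 < 63 fails; recursion stops.
SUM(n) = 6 + 13 + 20 + 27 + 34 + 41 + 48 + 55 + 62 + 69 = 375.

375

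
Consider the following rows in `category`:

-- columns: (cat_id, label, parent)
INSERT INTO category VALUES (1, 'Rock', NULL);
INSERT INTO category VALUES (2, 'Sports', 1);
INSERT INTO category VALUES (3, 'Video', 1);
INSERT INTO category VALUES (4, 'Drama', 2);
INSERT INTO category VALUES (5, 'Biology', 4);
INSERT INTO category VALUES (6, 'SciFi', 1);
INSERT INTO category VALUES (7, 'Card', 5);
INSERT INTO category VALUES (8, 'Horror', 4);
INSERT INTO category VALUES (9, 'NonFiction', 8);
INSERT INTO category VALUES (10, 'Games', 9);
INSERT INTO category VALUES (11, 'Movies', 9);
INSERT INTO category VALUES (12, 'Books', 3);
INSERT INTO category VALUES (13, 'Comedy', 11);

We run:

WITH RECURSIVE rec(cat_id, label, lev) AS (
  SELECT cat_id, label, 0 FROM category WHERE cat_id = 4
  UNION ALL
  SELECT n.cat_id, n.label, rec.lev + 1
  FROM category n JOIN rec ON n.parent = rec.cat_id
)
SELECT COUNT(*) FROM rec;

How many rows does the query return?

8

Base: cat_id=4 (Drama) at lev 0.
Iteration 1: rows with parent in {4} -> Biology (id 5, lev 1), Horror (id 8, lev 1).
Iteration 2: rows with parent in {5,8} -> Card (id 7, lev 2), NonFiction (id 9, lev 2).
Iteration 3: rows with parent in {7,9} -> Games (id 10, lev 3), Movies (id 11, lev 3).
Iteration 4: rows with parent in {10,11} -> Comedy (id 13, lev 4).
Iteration 5: no rows with parent in {13}; recursion stops.
Total rows emitted: 8.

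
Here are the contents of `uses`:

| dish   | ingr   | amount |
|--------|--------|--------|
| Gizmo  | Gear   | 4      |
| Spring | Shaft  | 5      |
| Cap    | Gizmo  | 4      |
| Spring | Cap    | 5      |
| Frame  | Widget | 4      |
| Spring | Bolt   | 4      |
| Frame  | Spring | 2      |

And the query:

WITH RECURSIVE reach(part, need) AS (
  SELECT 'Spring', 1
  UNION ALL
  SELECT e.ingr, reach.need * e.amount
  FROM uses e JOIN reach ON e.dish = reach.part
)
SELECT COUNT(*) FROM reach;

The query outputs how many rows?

Base: (Spring, need=1).
Iteration 1: components of {Spring} -> Bolt = 1*4 = 4, Cap = 1*5 = 5, Shaft = 1*5 = 5.
Iteration 2: components of {Bolt,Cap,Shaft} -> Gizmo = 5*4 = 20.
Iteration 3: components of {Gizmo} -> Gear = 20*4 = 80.
Iteration 4: no further components; recursion stops.
Total rows emitted: 6.

6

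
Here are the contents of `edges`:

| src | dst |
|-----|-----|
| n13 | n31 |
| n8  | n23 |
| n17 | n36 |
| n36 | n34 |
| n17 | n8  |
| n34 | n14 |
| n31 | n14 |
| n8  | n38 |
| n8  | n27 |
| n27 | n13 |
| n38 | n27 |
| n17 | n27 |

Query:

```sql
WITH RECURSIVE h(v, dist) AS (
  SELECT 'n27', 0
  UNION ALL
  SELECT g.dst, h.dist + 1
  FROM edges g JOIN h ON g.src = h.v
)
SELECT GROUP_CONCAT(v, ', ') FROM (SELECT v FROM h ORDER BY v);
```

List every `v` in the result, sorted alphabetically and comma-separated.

Base: (n27, dist=0).
Iteration 1: edges from {n27} -> (n13, dist=1).
Iteration 2: edges from {n13} -> (n31, dist=2).
Iteration 3: edges from {n31} -> (n14, dist=3).
Iteration 4: no outgoing edges from {n14}; recursion stops.

n13, n14, n27, n31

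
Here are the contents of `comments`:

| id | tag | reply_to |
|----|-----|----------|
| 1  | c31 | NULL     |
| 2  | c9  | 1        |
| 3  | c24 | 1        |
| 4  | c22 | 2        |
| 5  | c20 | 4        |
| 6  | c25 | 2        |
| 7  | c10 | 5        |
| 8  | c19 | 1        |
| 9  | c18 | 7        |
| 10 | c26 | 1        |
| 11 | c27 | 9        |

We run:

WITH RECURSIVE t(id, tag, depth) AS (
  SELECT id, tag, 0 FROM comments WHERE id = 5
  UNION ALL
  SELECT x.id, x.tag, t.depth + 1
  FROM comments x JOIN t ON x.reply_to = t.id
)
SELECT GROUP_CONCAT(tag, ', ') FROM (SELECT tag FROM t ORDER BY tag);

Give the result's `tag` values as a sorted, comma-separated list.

Base: id=5 (c20) at depth 0.
Iteration 1: rows with reply_to in {5} -> c10 (id 7, depth 1).
Iteration 2: rows with reply_to in {7} -> c18 (id 9, depth 2).
Iteration 3: rows with reply_to in {9} -> c27 (id 11, depth 3).
Iteration 4: no rows with reply_to in {11}; recursion stops.

c10, c18, c20, c27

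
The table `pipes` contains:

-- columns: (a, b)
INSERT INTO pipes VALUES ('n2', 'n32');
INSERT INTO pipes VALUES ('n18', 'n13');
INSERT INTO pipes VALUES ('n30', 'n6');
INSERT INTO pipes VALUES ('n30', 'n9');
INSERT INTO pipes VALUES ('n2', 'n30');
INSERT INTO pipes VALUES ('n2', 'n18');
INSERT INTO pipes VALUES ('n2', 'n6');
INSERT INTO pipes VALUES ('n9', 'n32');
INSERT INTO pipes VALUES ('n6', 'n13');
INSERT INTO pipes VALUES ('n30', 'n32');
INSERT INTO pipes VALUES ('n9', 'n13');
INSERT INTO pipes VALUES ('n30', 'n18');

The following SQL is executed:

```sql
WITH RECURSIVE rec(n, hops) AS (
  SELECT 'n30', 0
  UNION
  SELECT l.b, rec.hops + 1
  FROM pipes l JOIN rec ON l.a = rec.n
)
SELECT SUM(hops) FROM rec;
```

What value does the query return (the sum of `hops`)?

8

Base: (n30, hops=0).
Iteration 1: edges from {n30} -> (n18, hops=1), (n32, hops=1), (n6, hops=1), (n9, hops=1).
Iteration 2: edges from {n18,n32,n6,n9} -> (n13, hops=2), (n32, hops=2). [UNION drops 2 duplicate row(s)]
Iteration 3: no outgoing edges from {n13,n32}; recursion stops.
SUM(hops) = 0 + 1 + 1 + 1 + 1 + 2 + 2 = 8.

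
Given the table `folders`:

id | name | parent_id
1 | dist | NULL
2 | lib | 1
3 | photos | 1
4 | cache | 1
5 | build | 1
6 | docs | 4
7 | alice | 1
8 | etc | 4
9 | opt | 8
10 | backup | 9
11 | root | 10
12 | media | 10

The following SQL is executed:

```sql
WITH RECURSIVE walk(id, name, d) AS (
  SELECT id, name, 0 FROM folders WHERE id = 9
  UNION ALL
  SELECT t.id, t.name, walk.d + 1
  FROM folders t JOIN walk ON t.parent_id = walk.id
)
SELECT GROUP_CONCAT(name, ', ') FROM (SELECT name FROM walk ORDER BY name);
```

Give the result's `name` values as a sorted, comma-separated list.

Base: id=9 (opt) at d 0.
Iteration 1: rows with parent_id in {9} -> backup (id 10, d 1).
Iteration 2: rows with parent_id in {10} -> root (id 11, d 2), media (id 12, d 2).
Iteration 3: no rows with parent_id in {11,12}; recursion stops.

backup, media, opt, root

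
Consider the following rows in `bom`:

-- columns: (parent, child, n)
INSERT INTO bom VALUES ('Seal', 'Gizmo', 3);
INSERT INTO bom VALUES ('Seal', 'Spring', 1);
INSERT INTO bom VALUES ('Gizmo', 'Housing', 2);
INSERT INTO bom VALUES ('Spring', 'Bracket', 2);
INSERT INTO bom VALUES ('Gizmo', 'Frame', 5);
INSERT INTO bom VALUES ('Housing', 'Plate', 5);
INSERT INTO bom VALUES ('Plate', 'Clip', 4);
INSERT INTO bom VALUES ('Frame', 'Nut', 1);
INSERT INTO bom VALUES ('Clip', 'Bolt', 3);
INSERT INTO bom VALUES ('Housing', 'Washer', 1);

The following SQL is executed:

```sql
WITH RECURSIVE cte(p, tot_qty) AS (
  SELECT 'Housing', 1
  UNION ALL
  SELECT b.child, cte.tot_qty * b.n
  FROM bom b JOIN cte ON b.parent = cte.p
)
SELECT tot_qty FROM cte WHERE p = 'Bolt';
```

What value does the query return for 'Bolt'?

Base: (Housing, tot_qty=1).
Iteration 1: components of {Housing} -> Plate = 1*5 = 5, Washer = 1*1 = 1.
Iteration 2: components of {Plate,Washer} -> Clip = 5*4 = 20.
Iteration 3: components of {Clip} -> Bolt = 20*3 = 60.
Iteration 4: no further components; recursion stops.

60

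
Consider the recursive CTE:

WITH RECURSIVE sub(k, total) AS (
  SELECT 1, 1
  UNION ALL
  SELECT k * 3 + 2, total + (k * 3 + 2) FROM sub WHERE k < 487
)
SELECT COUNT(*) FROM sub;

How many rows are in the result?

7

Base: k=1, total=1.
Iteration 1: 1 < 487 holds -> k = 1 * 3 + 2 = 5, total = 1 + 5 = 6.
Iteration 2: 5 < 487 holds -> k = 5 * 3 + 2 = 17, total = 6 + 17 = 23.
Iteration 3: 17 < 487 holds -> k = 17 * 3 + 2 = 53, total = 23 + 53 = 76.
Iteration 4: 53 < 487 holds -> k = 53 * 3 + 2 = 161, total = 76 + 161 = 237.
Iteration 5: 161 < 487 holds -> k = 161 * 3 + 2 = 485, total = 237 + 485 = 722.
Iteration 6: 485 < 487 holds -> k = 485 * 3 + 2 = 1457, total = 722 + 1457 = 2179.
Iteration 7: 1457 < 487 fails; recursion stops.
Total rows emitted: 7.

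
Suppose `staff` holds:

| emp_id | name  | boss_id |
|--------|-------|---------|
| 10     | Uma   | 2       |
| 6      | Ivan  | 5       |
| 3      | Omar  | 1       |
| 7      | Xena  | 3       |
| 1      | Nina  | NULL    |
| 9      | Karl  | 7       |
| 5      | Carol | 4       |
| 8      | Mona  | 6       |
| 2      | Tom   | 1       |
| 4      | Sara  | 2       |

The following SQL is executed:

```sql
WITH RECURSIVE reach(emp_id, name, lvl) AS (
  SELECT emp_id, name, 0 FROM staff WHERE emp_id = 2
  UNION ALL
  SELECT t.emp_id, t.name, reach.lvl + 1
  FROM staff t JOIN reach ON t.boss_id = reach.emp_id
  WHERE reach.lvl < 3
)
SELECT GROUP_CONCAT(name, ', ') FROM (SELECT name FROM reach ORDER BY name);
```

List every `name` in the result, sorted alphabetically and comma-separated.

Base: emp_id=2 (Tom) at lvl 0.
Iteration 1: rows with boss_id in {2} -> Sara (id 4, lvl 1), Uma (id 10, lvl 1).
Iteration 2: rows with boss_id in {4,10} -> Carol (id 5, lvl 2).
Iteration 3: rows with boss_id in {5} -> Ivan (id 6, lvl 3).
Iteration 4: lvl < 3 fails for all current rows; recursion stops.

Carol, Ivan, Sara, Tom, Uma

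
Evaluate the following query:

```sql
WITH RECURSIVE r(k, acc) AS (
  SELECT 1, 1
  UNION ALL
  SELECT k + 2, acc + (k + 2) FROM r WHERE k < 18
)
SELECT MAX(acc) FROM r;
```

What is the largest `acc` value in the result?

100

Base: k=1, acc=1.
Iteration 1: 1 < 18 holds -> k = 1 + 2 = 3, acc = 1 + 3 = 4.
Iteration 2: 3 < 18 holds -> k = 3 + 2 = 5, acc = 4 + 5 = 9.
Iteration 3: 5 < 18 holds -> k = 5 + 2 = 7, acc = 9 + 7 = 16.
Iteration 4: 7 < 18 holds -> k = 7 + 2 = 9, acc = 16 + 9 = 25.
Iteration 5: 9 < 18 holds -> k = 9 + 2 = 11, acc = 25 + 11 = 36.
Iteration 6: 11 < 18 holds -> k = 11 + 2 = 13, acc = 36 + 13 = 49.
Iteration 7: 13 < 18 holds -> k = 13 + 2 = 15, acc = 49 + 15 = 64.
Iteration 8: 15 < 18 holds -> k = 15 + 2 = 17, acc = 64 + 17 = 81.
Iteration 9: 17 < 18 holds -> k = 17 + 2 = 19, acc = 81 + 19 = 100.
Iteration 10: 19 < 18 fails; recursion stops.
acc values: 1, 4, 9, 16, 25, 36, 49, 64, 81, 100; the maximum is 100.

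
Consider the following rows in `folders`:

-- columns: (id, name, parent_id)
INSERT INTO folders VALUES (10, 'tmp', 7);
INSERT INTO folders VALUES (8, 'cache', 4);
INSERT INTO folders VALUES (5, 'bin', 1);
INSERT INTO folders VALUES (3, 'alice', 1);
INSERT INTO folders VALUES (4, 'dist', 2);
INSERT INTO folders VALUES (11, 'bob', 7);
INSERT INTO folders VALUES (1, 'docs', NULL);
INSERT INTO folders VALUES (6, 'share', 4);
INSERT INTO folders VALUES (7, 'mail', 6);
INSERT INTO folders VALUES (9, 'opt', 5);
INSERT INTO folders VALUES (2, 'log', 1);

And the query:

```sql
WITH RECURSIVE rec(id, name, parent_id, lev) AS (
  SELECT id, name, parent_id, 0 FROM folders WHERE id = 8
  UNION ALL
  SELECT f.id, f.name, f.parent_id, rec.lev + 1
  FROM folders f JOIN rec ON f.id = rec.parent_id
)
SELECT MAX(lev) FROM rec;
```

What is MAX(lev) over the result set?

3

Base: id=8 (cache), parent_id=4, lev 0.
Iteration 1: join on id=4 -> dist (id 4, parent_id=2, lev 1).
Iteration 2: join on id=2 -> log (id 2, parent_id=1, lev 2).
Iteration 3: join on id=1 -> docs (id 1, parent_id=NULL, lev 3).
Iteration 4: parent_id is NULL; no match; recursion stops.
lev values: 0, 1, 2, 3; the maximum is 3.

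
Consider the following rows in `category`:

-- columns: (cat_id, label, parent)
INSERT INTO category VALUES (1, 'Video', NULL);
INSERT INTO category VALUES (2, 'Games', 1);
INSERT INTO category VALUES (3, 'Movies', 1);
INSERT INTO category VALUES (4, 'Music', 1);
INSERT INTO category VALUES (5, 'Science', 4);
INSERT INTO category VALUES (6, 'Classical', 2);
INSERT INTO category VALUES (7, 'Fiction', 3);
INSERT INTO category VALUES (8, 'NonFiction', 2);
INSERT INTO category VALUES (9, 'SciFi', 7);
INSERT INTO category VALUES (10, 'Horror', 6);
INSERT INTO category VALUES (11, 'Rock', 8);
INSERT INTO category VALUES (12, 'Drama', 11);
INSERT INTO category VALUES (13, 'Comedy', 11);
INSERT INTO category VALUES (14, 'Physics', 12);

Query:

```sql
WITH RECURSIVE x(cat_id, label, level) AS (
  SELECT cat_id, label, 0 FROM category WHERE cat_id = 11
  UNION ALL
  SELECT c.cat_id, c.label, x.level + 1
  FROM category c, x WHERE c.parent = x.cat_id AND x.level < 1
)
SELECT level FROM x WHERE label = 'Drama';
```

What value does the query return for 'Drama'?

1

Base: cat_id=11 (Rock) at level 0.
Iteration 1: rows with parent in {11} -> Drama (id 12, level 1), Comedy (id 13, level 1).
Iteration 2: level < 1 fails for all current rows; recursion stops.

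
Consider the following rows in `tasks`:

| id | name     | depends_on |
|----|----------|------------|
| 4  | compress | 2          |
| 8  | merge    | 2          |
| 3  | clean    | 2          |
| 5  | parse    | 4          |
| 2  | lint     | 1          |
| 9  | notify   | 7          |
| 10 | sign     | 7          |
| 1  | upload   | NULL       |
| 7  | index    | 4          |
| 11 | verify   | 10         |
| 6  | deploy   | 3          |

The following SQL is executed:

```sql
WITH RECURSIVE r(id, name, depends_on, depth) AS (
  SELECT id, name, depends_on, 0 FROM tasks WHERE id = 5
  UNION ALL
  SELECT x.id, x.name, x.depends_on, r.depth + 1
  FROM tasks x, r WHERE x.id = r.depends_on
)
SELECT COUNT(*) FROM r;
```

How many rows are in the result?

4

Base: id=5 (parse), depends_on=4, depth 0.
Iteration 1: join on id=4 -> compress (id 4, depends_on=2, depth 1).
Iteration 2: join on id=2 -> lint (id 2, depends_on=1, depth 2).
Iteration 3: join on id=1 -> upload (id 1, depends_on=NULL, depth 3).
Iteration 4: depends_on is NULL; no match; recursion stops.
Total rows emitted: 4.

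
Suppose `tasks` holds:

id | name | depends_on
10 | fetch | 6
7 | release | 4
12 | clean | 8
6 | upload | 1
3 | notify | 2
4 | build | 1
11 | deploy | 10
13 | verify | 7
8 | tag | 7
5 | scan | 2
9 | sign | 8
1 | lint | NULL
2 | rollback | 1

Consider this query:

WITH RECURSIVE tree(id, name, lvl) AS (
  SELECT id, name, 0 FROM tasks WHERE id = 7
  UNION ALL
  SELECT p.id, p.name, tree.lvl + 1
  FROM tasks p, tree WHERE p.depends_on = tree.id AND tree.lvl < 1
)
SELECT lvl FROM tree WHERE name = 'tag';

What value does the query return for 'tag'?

1

Base: id=7 (release) at lvl 0.
Iteration 1: rows with depends_on in {7} -> tag (id 8, lvl 1), verify (id 13, lvl 1).
Iteration 2: lvl < 1 fails for all current rows; recursion stops.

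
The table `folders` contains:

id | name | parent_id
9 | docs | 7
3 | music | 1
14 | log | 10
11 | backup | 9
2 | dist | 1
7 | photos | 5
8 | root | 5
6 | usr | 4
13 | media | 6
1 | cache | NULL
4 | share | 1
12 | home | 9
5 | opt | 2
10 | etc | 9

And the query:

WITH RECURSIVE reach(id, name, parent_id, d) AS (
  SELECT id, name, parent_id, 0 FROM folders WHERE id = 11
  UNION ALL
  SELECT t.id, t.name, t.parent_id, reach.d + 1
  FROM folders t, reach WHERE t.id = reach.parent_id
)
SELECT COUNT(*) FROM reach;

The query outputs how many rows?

6

Base: id=11 (backup), parent_id=9, d 0.
Iteration 1: join on id=9 -> docs (id 9, parent_id=7, d 1).
Iteration 2: join on id=7 -> photos (id 7, parent_id=5, d 2).
Iteration 3: join on id=5 -> opt (id 5, parent_id=2, d 3).
Iteration 4: join on id=2 -> dist (id 2, parent_id=1, d 4).
Iteration 5: join on id=1 -> cache (id 1, parent_id=NULL, d 5).
Iteration 6: parent_id is NULL; no match; recursion stops.
Total rows emitted: 6.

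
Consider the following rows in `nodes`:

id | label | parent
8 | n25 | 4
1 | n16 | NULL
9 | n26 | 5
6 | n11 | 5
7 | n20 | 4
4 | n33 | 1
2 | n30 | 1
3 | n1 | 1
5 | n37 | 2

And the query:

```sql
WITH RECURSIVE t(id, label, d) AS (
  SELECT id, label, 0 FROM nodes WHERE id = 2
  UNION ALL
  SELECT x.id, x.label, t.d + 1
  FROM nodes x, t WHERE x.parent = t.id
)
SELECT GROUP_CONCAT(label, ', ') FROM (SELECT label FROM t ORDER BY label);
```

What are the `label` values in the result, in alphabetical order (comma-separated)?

n11, n26, n30, n37

Base: id=2 (n30) at d 0.
Iteration 1: rows with parent in {2} -> n37 (id 5, d 1).
Iteration 2: rows with parent in {5} -> n11 (id 6, d 2), n26 (id 9, d 2).
Iteration 3: no rows with parent in {6,9}; recursion stops.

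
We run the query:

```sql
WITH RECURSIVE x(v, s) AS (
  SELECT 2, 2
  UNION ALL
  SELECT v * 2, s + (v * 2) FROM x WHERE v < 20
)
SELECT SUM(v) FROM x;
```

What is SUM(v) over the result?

Base: v=2, s=2.
Iteration 1: 2 < 20 holds -> v = 2 * 2 = 4, s = 2 + 4 = 6.
Iteration 2: 4 < 20 holds -> v = 4 * 2 = 8, s = 6 + 8 = 14.
Iteration 3: 8 < 20 holds -> v = 8 * 2 = 16, s = 14 + 16 = 30.
Iteration 4: 16 < 20 holds -> v = 16 * 2 = 32, s = 30 + 32 = 62.
Iteration 5: 32 < 20 fails; recursion stops.
SUM(v) = 2 + 4 + 8 + 16 + 32 = 62.

62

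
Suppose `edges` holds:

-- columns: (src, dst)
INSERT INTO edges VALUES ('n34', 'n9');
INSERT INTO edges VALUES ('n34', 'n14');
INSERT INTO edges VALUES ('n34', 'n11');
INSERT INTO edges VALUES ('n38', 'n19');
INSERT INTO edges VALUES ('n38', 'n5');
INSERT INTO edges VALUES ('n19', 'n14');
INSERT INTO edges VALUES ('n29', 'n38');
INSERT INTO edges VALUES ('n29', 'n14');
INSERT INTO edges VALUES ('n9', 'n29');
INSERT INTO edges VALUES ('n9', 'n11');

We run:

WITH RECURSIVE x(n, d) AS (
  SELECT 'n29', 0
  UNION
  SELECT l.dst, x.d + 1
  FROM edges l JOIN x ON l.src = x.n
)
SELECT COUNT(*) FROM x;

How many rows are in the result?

Base: (n29, d=0).
Iteration 1: edges from {n29} -> (n14, d=1), (n38, d=1).
Iteration 2: edges from {n14,n38} -> (n19, d=2), (n5, d=2).
Iteration 3: edges from {n19,n5} -> (n14, d=3).
Iteration 4: no outgoing edges from {n14}; recursion stops.
Total rows emitted: 6.

6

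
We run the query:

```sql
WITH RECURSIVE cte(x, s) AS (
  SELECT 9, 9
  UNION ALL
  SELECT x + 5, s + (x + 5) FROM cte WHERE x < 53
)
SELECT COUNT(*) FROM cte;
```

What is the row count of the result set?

10

Base: x=9, s=9.
Iteration 1: 9 < 53 holds -> x = 9 + 5 = 14, s = 9 + 14 = 23.
Iteration 2: 14 < 53 holds -> x = 14 + 5 = 19, s = 23 + 19 = 42.
Iteration 3: 19 < 53 holds -> x = 19 + 5 = 24, s = 42 + 24 = 66.
Iteration 4: 24 < 53 holds -> x = 24 + 5 = 29, s = 66 + 29 = 95.
Iteration 5: 29 < 53 holds -> x = 29 + 5 = 34, s = 95 + 34 = 129.
Iteration 6: 34 < 53 holds -> x = 34 + 5 = 39, s = 129 + 39 = 168.
Iteration 7: 39 < 53 holds -> x = 39 + 5 = 44, s = 168 + 44 = 212.
Iteration 8: 44 < 53 holds -> x = 44 + 5 = 49, s = 212 + 49 = 261.
Iteration 9: 49 < 53 holds -> x = 49 + 5 = 54, s = 261 + 54 = 315.
Iteration 10: 54 < 53 fails; recursion stops.
Total rows emitted: 10.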